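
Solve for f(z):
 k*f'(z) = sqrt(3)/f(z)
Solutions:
 f(z) = -sqrt(C1 + 2*sqrt(3)*z/k)
 f(z) = sqrt(C1 + 2*sqrt(3)*z/k)


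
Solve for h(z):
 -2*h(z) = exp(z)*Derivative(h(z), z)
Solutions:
 h(z) = C1*exp(2*exp(-z))


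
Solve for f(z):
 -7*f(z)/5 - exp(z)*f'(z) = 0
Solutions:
 f(z) = C1*exp(7*exp(-z)/5)


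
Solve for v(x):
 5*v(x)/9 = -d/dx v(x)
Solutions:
 v(x) = C1*exp(-5*x/9)


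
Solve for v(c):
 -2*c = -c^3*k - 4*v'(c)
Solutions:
 v(c) = C1 - c^4*k/16 + c^2/4


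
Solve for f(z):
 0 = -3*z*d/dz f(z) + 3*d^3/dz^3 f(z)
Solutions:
 f(z) = C1 + Integral(C2*airyai(z) + C3*airybi(z), z)


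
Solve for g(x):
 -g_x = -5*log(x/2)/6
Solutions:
 g(x) = C1 + 5*x*log(x)/6 - 5*x/6 - 5*x*log(2)/6


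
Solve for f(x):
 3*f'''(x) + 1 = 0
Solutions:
 f(x) = C1 + C2*x + C3*x^2 - x^3/18


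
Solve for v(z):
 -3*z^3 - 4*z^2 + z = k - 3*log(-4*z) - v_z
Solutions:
 v(z) = C1 + 3*z^4/4 + 4*z^3/3 - z^2/2 + z*(k - 6*log(2) + 3) - 3*z*log(-z)


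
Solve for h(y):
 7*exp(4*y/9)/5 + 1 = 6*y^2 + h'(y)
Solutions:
 h(y) = C1 - 2*y^3 + y + 63*exp(4*y/9)/20


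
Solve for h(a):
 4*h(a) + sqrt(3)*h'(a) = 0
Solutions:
 h(a) = C1*exp(-4*sqrt(3)*a/3)


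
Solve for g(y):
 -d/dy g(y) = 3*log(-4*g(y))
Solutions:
 Integral(1/(log(-_y) + 2*log(2)), (_y, g(y)))/3 = C1 - y


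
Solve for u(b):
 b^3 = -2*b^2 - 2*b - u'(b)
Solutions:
 u(b) = C1 - b^4/4 - 2*b^3/3 - b^2


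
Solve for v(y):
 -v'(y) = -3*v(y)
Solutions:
 v(y) = C1*exp(3*y)


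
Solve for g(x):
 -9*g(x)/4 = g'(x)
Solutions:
 g(x) = C1*exp(-9*x/4)


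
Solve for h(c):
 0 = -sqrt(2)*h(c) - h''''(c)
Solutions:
 h(c) = (C1*sin(2^(5/8)*c/2) + C2*cos(2^(5/8)*c/2))*exp(-2^(5/8)*c/2) + (C3*sin(2^(5/8)*c/2) + C4*cos(2^(5/8)*c/2))*exp(2^(5/8)*c/2)


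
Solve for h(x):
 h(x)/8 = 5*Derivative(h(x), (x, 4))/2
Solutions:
 h(x) = C1*exp(-sqrt(2)*5^(3/4)*x/10) + C2*exp(sqrt(2)*5^(3/4)*x/10) + C3*sin(sqrt(2)*5^(3/4)*x/10) + C4*cos(sqrt(2)*5^(3/4)*x/10)


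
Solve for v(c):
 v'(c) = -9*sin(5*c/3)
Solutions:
 v(c) = C1 + 27*cos(5*c/3)/5


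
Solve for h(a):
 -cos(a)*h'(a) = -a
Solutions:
 h(a) = C1 + Integral(a/cos(a), a)


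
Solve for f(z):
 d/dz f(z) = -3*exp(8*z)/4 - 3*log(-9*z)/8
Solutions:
 f(z) = C1 - 3*z*log(-z)/8 + 3*z*(1 - 2*log(3))/8 - 3*exp(8*z)/32


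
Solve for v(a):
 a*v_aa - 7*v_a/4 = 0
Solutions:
 v(a) = C1 + C2*a^(11/4)


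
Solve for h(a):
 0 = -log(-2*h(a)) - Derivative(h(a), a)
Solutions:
 Integral(1/(log(-_y) + log(2)), (_y, h(a))) = C1 - a


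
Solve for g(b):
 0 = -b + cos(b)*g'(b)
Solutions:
 g(b) = C1 + Integral(b/cos(b), b)


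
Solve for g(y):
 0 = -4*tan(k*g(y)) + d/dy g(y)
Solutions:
 g(y) = Piecewise((-asin(exp(C1*k + 4*k*y))/k + pi/k, Ne(k, 0)), (nan, True))
 g(y) = Piecewise((asin(exp(C1*k + 4*k*y))/k, Ne(k, 0)), (nan, True))


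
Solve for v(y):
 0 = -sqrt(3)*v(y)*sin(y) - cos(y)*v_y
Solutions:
 v(y) = C1*cos(y)^(sqrt(3))


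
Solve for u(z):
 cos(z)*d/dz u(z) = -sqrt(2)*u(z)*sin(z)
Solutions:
 u(z) = C1*cos(z)^(sqrt(2))


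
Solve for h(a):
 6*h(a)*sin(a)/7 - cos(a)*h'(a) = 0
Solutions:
 h(a) = C1/cos(a)^(6/7)


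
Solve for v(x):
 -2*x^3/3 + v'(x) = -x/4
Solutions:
 v(x) = C1 + x^4/6 - x^2/8


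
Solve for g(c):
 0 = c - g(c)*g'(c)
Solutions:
 g(c) = -sqrt(C1 + c^2)
 g(c) = sqrt(C1 + c^2)


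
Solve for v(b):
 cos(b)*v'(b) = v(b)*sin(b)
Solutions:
 v(b) = C1/cos(b)


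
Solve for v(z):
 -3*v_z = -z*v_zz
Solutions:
 v(z) = C1 + C2*z^4


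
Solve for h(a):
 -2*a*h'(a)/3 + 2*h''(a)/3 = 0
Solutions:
 h(a) = C1 + C2*erfi(sqrt(2)*a/2)


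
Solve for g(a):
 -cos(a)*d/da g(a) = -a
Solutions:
 g(a) = C1 + Integral(a/cos(a), a)


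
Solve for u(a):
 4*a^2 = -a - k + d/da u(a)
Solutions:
 u(a) = C1 + 4*a^3/3 + a^2/2 + a*k


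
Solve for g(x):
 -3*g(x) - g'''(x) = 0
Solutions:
 g(x) = C3*exp(-3^(1/3)*x) + (C1*sin(3^(5/6)*x/2) + C2*cos(3^(5/6)*x/2))*exp(3^(1/3)*x/2)


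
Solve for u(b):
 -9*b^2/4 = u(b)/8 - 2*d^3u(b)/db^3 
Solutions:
 u(b) = C3*exp(2^(2/3)*b/4) - 18*b^2 + (C1*sin(2^(2/3)*sqrt(3)*b/8) + C2*cos(2^(2/3)*sqrt(3)*b/8))*exp(-2^(2/3)*b/8)


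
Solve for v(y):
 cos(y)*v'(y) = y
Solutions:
 v(y) = C1 + Integral(y/cos(y), y)


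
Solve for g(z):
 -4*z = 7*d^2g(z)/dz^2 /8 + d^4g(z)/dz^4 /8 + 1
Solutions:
 g(z) = C1 + C2*z + C3*sin(sqrt(7)*z) + C4*cos(sqrt(7)*z) - 16*z^3/21 - 4*z^2/7


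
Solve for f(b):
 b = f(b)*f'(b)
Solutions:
 f(b) = -sqrt(C1 + b^2)
 f(b) = sqrt(C1 + b^2)


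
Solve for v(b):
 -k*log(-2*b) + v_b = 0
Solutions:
 v(b) = C1 + b*k*log(-b) + b*k*(-1 + log(2))


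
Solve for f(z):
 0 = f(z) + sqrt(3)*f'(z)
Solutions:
 f(z) = C1*exp(-sqrt(3)*z/3)


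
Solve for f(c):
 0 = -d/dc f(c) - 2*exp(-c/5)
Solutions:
 f(c) = C1 + 10*exp(-c/5)


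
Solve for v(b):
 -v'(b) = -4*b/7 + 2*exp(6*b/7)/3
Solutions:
 v(b) = C1 + 2*b^2/7 - 7*exp(6*b/7)/9


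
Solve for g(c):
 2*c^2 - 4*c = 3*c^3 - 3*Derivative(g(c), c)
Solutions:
 g(c) = C1 + c^4/4 - 2*c^3/9 + 2*c^2/3


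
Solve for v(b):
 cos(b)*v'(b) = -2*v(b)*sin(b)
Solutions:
 v(b) = C1*cos(b)^2


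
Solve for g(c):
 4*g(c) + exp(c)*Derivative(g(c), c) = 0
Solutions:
 g(c) = C1*exp(4*exp(-c))


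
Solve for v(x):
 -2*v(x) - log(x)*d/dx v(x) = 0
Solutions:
 v(x) = C1*exp(-2*li(x))


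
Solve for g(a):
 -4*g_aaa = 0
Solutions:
 g(a) = C1 + C2*a + C3*a^2


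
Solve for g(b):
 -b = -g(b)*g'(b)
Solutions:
 g(b) = -sqrt(C1 + b^2)
 g(b) = sqrt(C1 + b^2)


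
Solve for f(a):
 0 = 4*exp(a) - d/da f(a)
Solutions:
 f(a) = C1 + 4*exp(a)


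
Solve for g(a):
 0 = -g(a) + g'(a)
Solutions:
 g(a) = C1*exp(a)


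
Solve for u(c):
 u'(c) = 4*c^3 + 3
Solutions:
 u(c) = C1 + c^4 + 3*c


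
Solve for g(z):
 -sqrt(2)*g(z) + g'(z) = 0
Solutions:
 g(z) = C1*exp(sqrt(2)*z)


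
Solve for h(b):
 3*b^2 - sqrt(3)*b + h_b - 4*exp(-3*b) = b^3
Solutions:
 h(b) = C1 + b^4/4 - b^3 + sqrt(3)*b^2/2 - 4*exp(-3*b)/3


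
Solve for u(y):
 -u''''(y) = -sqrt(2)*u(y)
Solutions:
 u(y) = C1*exp(-2^(1/8)*y) + C2*exp(2^(1/8)*y) + C3*sin(2^(1/8)*y) + C4*cos(2^(1/8)*y)


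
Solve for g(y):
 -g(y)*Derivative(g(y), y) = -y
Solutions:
 g(y) = -sqrt(C1 + y^2)
 g(y) = sqrt(C1 + y^2)


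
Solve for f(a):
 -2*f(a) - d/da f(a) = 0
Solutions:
 f(a) = C1*exp(-2*a)


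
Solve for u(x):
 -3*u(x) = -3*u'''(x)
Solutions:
 u(x) = C3*exp(x) + (C1*sin(sqrt(3)*x/2) + C2*cos(sqrt(3)*x/2))*exp(-x/2)


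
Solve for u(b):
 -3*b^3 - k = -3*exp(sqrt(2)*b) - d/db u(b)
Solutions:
 u(b) = C1 + 3*b^4/4 + b*k - 3*sqrt(2)*exp(sqrt(2)*b)/2


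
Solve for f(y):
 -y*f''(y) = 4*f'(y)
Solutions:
 f(y) = C1 + C2/y^3


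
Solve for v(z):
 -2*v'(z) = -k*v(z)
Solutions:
 v(z) = C1*exp(k*z/2)


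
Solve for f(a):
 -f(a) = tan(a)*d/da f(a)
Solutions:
 f(a) = C1/sin(a)


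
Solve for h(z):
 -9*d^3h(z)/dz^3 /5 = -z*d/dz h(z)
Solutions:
 h(z) = C1 + Integral(C2*airyai(15^(1/3)*z/3) + C3*airybi(15^(1/3)*z/3), z)


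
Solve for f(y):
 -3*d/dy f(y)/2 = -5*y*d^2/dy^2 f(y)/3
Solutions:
 f(y) = C1 + C2*y^(19/10)


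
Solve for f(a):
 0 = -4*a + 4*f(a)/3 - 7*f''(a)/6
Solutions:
 f(a) = C1*exp(-2*sqrt(14)*a/7) + C2*exp(2*sqrt(14)*a/7) + 3*a


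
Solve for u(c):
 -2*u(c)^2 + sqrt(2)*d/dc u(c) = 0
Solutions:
 u(c) = -1/(C1 + sqrt(2)*c)


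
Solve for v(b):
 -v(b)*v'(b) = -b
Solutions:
 v(b) = -sqrt(C1 + b^2)
 v(b) = sqrt(C1 + b^2)


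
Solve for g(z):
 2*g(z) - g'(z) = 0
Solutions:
 g(z) = C1*exp(2*z)


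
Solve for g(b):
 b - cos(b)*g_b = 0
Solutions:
 g(b) = C1 + Integral(b/cos(b), b)


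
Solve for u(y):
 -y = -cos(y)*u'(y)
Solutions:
 u(y) = C1 + Integral(y/cos(y), y)


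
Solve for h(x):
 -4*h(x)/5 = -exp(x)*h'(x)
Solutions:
 h(x) = C1*exp(-4*exp(-x)/5)


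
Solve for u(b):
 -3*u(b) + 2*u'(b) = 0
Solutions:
 u(b) = C1*exp(3*b/2)


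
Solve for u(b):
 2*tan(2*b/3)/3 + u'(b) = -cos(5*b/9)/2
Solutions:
 u(b) = C1 + log(cos(2*b/3)) - 9*sin(5*b/9)/10


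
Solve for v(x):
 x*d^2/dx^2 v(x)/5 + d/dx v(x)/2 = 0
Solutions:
 v(x) = C1 + C2/x^(3/2)


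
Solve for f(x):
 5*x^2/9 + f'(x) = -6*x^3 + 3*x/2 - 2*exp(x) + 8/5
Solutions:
 f(x) = C1 - 3*x^4/2 - 5*x^3/27 + 3*x^2/4 + 8*x/5 - 2*exp(x)


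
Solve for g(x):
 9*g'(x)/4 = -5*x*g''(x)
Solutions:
 g(x) = C1 + C2*x^(11/20)


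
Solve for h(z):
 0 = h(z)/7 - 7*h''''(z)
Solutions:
 h(z) = C1*exp(-sqrt(7)*z/7) + C2*exp(sqrt(7)*z/7) + C3*sin(sqrt(7)*z/7) + C4*cos(sqrt(7)*z/7)


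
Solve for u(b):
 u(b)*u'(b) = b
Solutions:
 u(b) = -sqrt(C1 + b^2)
 u(b) = sqrt(C1 + b^2)


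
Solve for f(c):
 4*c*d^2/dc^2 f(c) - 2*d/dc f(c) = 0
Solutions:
 f(c) = C1 + C2*c^(3/2)


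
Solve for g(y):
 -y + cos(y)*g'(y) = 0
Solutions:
 g(y) = C1 + Integral(y/cos(y), y)


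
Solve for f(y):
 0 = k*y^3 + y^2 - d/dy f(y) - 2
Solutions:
 f(y) = C1 + k*y^4/4 + y^3/3 - 2*y


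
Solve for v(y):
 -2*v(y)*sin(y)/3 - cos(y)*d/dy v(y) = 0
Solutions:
 v(y) = C1*cos(y)^(2/3)


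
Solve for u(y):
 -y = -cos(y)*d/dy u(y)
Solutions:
 u(y) = C1 + Integral(y/cos(y), y)


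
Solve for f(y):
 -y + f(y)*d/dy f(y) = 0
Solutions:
 f(y) = -sqrt(C1 + y^2)
 f(y) = sqrt(C1 + y^2)


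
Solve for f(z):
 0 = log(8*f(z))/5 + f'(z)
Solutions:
 5*Integral(1/(log(_y) + 3*log(2)), (_y, f(z))) = C1 - z


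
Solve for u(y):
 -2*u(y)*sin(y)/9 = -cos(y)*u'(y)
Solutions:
 u(y) = C1/cos(y)^(2/9)


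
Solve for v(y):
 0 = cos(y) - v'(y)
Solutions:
 v(y) = C1 + sin(y)


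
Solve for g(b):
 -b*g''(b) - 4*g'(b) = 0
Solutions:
 g(b) = C1 + C2/b^3


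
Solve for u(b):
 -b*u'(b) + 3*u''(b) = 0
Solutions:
 u(b) = C1 + C2*erfi(sqrt(6)*b/6)


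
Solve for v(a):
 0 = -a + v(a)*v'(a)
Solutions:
 v(a) = -sqrt(C1 + a^2)
 v(a) = sqrt(C1 + a^2)


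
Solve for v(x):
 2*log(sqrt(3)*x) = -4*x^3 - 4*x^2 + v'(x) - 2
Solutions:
 v(x) = C1 + x^4 + 4*x^3/3 + 2*x*log(x) + x*log(3)


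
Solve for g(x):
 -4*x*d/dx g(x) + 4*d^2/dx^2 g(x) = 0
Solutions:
 g(x) = C1 + C2*erfi(sqrt(2)*x/2)


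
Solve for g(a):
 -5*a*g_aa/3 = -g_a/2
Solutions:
 g(a) = C1 + C2*a^(13/10)


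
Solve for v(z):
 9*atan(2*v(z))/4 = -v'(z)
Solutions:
 Integral(1/atan(2*_y), (_y, v(z))) = C1 - 9*z/4


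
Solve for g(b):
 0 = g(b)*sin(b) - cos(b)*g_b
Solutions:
 g(b) = C1/cos(b)


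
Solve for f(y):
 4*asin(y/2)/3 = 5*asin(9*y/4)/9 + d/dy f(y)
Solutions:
 f(y) = C1 + 4*y*asin(y/2)/3 - 5*y*asin(9*y/4)/9 + 4*sqrt(4 - y^2)/3 - 5*sqrt(16 - 81*y^2)/81


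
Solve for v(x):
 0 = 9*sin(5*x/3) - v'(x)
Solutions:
 v(x) = C1 - 27*cos(5*x/3)/5


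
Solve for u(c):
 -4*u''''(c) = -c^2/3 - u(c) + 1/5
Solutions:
 u(c) = C1*exp(-sqrt(2)*c/2) + C2*exp(sqrt(2)*c/2) + C3*sin(sqrt(2)*c/2) + C4*cos(sqrt(2)*c/2) - c^2/3 + 1/5


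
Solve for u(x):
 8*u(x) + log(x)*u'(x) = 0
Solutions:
 u(x) = C1*exp(-8*li(x))


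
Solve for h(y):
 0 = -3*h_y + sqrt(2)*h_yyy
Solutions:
 h(y) = C1 + C2*exp(-2^(3/4)*sqrt(3)*y/2) + C3*exp(2^(3/4)*sqrt(3)*y/2)


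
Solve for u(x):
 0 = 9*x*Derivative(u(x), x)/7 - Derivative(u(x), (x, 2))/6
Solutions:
 u(x) = C1 + C2*erfi(3*sqrt(21)*x/7)


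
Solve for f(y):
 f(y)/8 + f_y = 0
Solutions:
 f(y) = C1*exp(-y/8)


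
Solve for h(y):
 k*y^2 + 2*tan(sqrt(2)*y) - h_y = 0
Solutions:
 h(y) = C1 + k*y^3/3 - sqrt(2)*log(cos(sqrt(2)*y))


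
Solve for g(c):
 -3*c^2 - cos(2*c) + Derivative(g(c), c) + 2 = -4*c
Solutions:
 g(c) = C1 + c^3 - 2*c^2 - 2*c + sin(2*c)/2


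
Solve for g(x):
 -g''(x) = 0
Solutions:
 g(x) = C1 + C2*x


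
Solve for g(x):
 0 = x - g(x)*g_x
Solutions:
 g(x) = -sqrt(C1 + x^2)
 g(x) = sqrt(C1 + x^2)


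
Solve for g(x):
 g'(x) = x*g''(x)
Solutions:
 g(x) = C1 + C2*x^2


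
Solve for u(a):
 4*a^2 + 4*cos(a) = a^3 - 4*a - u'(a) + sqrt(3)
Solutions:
 u(a) = C1 + a^4/4 - 4*a^3/3 - 2*a^2 + sqrt(3)*a - 4*sin(a)


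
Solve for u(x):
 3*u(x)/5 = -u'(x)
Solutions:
 u(x) = C1*exp(-3*x/5)


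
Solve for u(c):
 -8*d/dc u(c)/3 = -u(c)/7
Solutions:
 u(c) = C1*exp(3*c/56)


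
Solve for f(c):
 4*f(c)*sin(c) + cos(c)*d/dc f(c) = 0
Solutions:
 f(c) = C1*cos(c)^4


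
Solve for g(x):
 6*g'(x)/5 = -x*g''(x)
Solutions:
 g(x) = C1 + C2/x^(1/5)


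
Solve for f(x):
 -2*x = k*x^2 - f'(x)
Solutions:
 f(x) = C1 + k*x^3/3 + x^2


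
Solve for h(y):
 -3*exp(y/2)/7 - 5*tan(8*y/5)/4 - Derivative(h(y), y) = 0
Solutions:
 h(y) = C1 - 6*exp(y/2)/7 + 25*log(cos(8*y/5))/32


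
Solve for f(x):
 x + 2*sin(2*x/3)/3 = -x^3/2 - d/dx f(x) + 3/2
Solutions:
 f(x) = C1 - x^4/8 - x^2/2 + 3*x/2 + cos(2*x/3)


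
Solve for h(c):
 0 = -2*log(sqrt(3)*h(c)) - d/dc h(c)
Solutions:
 Integral(1/(2*log(_y) + log(3)), (_y, h(c))) = C1 - c


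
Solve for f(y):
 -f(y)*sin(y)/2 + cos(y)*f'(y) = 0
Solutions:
 f(y) = C1/sqrt(cos(y))


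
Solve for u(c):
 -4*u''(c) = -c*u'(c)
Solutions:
 u(c) = C1 + C2*erfi(sqrt(2)*c/4)


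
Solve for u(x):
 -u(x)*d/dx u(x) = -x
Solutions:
 u(x) = -sqrt(C1 + x^2)
 u(x) = sqrt(C1 + x^2)


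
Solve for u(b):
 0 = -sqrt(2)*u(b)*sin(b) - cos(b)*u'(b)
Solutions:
 u(b) = C1*cos(b)^(sqrt(2))


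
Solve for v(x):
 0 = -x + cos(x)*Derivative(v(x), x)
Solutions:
 v(x) = C1 + Integral(x/cos(x), x)


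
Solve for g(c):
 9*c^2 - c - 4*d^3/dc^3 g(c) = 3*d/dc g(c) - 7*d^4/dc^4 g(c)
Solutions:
 g(c) = C1 + C4*exp(c) + c^3 - c^2/6 - 8*c + (C2*sin(5*sqrt(3)*c/14) + C3*cos(5*sqrt(3)*c/14))*exp(-3*c/14)


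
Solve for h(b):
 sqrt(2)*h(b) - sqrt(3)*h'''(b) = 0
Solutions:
 h(b) = C3*exp(2^(1/6)*3^(5/6)*b/3) + (C1*sin(2^(1/6)*3^(1/3)*b/2) + C2*cos(2^(1/6)*3^(1/3)*b/2))*exp(-2^(1/6)*3^(5/6)*b/6)


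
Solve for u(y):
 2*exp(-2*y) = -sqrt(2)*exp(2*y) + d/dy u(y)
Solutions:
 u(y) = C1 + sqrt(2)*exp(2*y)/2 - exp(-2*y)


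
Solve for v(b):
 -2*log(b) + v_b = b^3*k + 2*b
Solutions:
 v(b) = C1 + b^4*k/4 + b^2 + 2*b*log(b) - 2*b


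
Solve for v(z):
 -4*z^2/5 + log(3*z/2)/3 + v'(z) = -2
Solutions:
 v(z) = C1 + 4*z^3/15 - z*log(z)/3 - 5*z/3 - z*log(3)/3 + z*log(2)/3


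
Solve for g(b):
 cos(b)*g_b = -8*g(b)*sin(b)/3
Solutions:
 g(b) = C1*cos(b)^(8/3)


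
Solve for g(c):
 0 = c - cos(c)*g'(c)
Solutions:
 g(c) = C1 + Integral(c/cos(c), c)


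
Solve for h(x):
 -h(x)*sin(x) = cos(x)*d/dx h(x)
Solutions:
 h(x) = C1*cos(x)


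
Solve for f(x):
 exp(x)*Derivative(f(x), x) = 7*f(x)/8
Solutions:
 f(x) = C1*exp(-7*exp(-x)/8)


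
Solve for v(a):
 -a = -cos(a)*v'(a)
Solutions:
 v(a) = C1 + Integral(a/cos(a), a)


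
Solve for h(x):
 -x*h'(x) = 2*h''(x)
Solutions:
 h(x) = C1 + C2*erf(x/2)


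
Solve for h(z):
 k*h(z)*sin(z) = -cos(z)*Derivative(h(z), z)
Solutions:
 h(z) = C1*exp(k*log(cos(z)))


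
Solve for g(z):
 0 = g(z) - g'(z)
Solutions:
 g(z) = C1*exp(z)


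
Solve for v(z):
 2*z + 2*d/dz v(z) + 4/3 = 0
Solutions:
 v(z) = C1 - z^2/2 - 2*z/3


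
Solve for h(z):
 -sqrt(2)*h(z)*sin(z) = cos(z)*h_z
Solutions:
 h(z) = C1*cos(z)^(sqrt(2))


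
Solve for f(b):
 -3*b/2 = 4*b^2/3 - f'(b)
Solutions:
 f(b) = C1 + 4*b^3/9 + 3*b^2/4


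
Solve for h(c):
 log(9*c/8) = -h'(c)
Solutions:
 h(c) = C1 - c*log(c) + c*log(8/9) + c


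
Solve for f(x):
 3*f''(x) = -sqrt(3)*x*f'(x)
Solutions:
 f(x) = C1 + C2*erf(sqrt(2)*3^(3/4)*x/6)


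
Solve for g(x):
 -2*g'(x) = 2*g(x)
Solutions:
 g(x) = C1*exp(-x)


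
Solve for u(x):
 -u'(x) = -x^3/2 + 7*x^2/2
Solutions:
 u(x) = C1 + x^4/8 - 7*x^3/6


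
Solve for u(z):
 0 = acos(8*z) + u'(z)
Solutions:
 u(z) = C1 - z*acos(8*z) + sqrt(1 - 64*z^2)/8


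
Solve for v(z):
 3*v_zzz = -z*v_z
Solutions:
 v(z) = C1 + Integral(C2*airyai(-3^(2/3)*z/3) + C3*airybi(-3^(2/3)*z/3), z)


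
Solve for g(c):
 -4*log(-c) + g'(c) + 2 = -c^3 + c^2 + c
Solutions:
 g(c) = C1 - c^4/4 + c^3/3 + c^2/2 + 4*c*log(-c) - 6*c


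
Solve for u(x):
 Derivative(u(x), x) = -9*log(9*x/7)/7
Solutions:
 u(x) = C1 - 9*x*log(x)/7 - 18*x*log(3)/7 + 9*x/7 + 9*x*log(7)/7


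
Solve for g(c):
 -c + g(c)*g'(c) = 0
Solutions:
 g(c) = -sqrt(C1 + c^2)
 g(c) = sqrt(C1 + c^2)


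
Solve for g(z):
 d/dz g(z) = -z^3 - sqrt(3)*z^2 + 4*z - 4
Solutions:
 g(z) = C1 - z^4/4 - sqrt(3)*z^3/3 + 2*z^2 - 4*z


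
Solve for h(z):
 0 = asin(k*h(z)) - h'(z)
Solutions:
 Integral(1/asin(_y*k), (_y, h(z))) = C1 + z


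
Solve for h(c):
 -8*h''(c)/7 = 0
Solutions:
 h(c) = C1 + C2*c


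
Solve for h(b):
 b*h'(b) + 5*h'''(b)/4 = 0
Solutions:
 h(b) = C1 + Integral(C2*airyai(-10^(2/3)*b/5) + C3*airybi(-10^(2/3)*b/5), b)


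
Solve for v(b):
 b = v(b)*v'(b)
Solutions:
 v(b) = -sqrt(C1 + b^2)
 v(b) = sqrt(C1 + b^2)


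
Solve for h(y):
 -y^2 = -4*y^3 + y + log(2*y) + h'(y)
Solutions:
 h(y) = C1 + y^4 - y^3/3 - y^2/2 - y*log(y) - y*log(2) + y


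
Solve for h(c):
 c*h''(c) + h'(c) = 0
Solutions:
 h(c) = C1 + C2*log(c)


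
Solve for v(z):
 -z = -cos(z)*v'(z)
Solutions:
 v(z) = C1 + Integral(z/cos(z), z)


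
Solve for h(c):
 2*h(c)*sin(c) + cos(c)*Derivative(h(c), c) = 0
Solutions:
 h(c) = C1*cos(c)^2


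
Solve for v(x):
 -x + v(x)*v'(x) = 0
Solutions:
 v(x) = -sqrt(C1 + x^2)
 v(x) = sqrt(C1 + x^2)


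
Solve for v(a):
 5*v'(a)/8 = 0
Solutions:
 v(a) = C1


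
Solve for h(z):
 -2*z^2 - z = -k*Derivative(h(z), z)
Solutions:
 h(z) = C1 + 2*z^3/(3*k) + z^2/(2*k)


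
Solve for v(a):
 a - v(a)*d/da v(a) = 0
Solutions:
 v(a) = -sqrt(C1 + a^2)
 v(a) = sqrt(C1 + a^2)


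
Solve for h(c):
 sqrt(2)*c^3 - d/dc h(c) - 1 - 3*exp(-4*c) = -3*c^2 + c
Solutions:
 h(c) = C1 + sqrt(2)*c^4/4 + c^3 - c^2/2 - c + 3*exp(-4*c)/4


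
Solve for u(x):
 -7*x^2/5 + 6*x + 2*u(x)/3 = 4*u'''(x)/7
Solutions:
 u(x) = C3*exp(6^(2/3)*7^(1/3)*x/6) + 21*x^2/10 - 9*x + (C1*sin(2^(2/3)*3^(1/6)*7^(1/3)*x/4) + C2*cos(2^(2/3)*3^(1/6)*7^(1/3)*x/4))*exp(-6^(2/3)*7^(1/3)*x/12)


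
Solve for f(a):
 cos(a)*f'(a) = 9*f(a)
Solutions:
 f(a) = C1*sqrt(sin(a) + 1)*(sin(a)^4 + 4*sin(a)^3 + 6*sin(a)^2 + 4*sin(a) + 1)/(sqrt(sin(a) - 1)*(sin(a)^4 - 4*sin(a)^3 + 6*sin(a)^2 - 4*sin(a) + 1))


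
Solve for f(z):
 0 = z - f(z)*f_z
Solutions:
 f(z) = -sqrt(C1 + z^2)
 f(z) = sqrt(C1 + z^2)


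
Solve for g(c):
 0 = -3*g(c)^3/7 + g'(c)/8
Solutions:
 g(c) = -sqrt(14)*sqrt(-1/(C1 + 24*c))/2
 g(c) = sqrt(14)*sqrt(-1/(C1 + 24*c))/2


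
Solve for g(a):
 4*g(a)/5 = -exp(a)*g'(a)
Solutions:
 g(a) = C1*exp(4*exp(-a)/5)


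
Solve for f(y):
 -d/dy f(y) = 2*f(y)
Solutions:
 f(y) = C1*exp(-2*y)


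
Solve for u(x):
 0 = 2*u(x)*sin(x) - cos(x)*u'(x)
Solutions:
 u(x) = C1/cos(x)^2


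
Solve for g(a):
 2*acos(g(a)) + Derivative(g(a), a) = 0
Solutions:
 Integral(1/acos(_y), (_y, g(a))) = C1 - 2*a


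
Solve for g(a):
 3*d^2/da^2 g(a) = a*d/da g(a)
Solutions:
 g(a) = C1 + C2*erfi(sqrt(6)*a/6)


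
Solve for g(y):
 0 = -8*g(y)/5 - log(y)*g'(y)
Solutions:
 g(y) = C1*exp(-8*li(y)/5)


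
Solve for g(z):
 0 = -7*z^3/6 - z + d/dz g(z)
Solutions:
 g(z) = C1 + 7*z^4/24 + z^2/2


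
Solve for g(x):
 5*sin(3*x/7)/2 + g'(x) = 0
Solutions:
 g(x) = C1 + 35*cos(3*x/7)/6


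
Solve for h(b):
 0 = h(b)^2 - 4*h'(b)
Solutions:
 h(b) = -4/(C1 + b)


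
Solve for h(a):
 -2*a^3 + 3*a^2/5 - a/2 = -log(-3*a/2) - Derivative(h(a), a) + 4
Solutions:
 h(a) = C1 + a^4/2 - a^3/5 + a^2/4 - a*log(-a) + a*(-log(3) + log(2) + 5)


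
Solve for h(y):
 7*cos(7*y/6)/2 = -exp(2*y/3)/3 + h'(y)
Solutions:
 h(y) = C1 + exp(2*y/3)/2 + 3*sin(7*y/6)


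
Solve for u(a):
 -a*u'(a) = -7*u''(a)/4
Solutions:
 u(a) = C1 + C2*erfi(sqrt(14)*a/7)


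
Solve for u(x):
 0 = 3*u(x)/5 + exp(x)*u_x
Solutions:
 u(x) = C1*exp(3*exp(-x)/5)


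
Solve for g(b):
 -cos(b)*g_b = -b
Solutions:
 g(b) = C1 + Integral(b/cos(b), b)


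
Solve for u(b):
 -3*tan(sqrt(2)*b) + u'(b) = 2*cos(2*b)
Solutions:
 u(b) = C1 - 3*sqrt(2)*log(cos(sqrt(2)*b))/2 + sin(2*b)


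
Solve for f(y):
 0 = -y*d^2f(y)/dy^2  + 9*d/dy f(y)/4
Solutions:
 f(y) = C1 + C2*y^(13/4)


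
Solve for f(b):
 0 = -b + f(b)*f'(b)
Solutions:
 f(b) = -sqrt(C1 + b^2)
 f(b) = sqrt(C1 + b^2)


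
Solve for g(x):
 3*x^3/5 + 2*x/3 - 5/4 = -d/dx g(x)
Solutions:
 g(x) = C1 - 3*x^4/20 - x^2/3 + 5*x/4


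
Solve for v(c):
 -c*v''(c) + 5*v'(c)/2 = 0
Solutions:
 v(c) = C1 + C2*c^(7/2)


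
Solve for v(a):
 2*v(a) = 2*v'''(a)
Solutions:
 v(a) = C3*exp(a) + (C1*sin(sqrt(3)*a/2) + C2*cos(sqrt(3)*a/2))*exp(-a/2)


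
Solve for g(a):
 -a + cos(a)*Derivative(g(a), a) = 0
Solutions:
 g(a) = C1 + Integral(a/cos(a), a)


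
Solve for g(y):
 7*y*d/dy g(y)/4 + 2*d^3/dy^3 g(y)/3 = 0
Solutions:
 g(y) = C1 + Integral(C2*airyai(-21^(1/3)*y/2) + C3*airybi(-21^(1/3)*y/2), y)


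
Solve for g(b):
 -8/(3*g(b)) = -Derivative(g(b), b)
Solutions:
 g(b) = -sqrt(C1 + 48*b)/3
 g(b) = sqrt(C1 + 48*b)/3


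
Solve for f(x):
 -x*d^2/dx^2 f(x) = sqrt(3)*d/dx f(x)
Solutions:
 f(x) = C1 + C2*x^(1 - sqrt(3))


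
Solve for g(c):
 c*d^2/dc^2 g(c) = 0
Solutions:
 g(c) = C1 + C2*c


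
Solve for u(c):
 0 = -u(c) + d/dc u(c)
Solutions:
 u(c) = C1*exp(c)


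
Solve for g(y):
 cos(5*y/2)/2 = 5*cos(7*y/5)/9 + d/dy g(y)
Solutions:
 g(y) = C1 - 25*sin(7*y/5)/63 + sin(5*y/2)/5


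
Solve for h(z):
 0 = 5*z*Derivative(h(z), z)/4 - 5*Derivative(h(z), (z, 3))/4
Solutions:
 h(z) = C1 + Integral(C2*airyai(z) + C3*airybi(z), z)


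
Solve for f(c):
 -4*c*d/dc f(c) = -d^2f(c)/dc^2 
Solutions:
 f(c) = C1 + C2*erfi(sqrt(2)*c)


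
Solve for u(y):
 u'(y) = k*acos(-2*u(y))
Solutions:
 Integral(1/acos(-2*_y), (_y, u(y))) = C1 + k*y


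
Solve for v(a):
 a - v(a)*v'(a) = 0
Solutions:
 v(a) = -sqrt(C1 + a^2)
 v(a) = sqrt(C1 + a^2)


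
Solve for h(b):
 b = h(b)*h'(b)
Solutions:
 h(b) = -sqrt(C1 + b^2)
 h(b) = sqrt(C1 + b^2)


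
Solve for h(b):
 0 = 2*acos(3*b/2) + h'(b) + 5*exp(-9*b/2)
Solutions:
 h(b) = C1 - 2*b*acos(3*b/2) + 2*sqrt(4 - 9*b^2)/3 + 10*exp(-9*b/2)/9


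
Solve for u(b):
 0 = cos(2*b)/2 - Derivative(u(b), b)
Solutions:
 u(b) = C1 + sin(2*b)/4


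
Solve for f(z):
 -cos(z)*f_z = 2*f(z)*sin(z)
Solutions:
 f(z) = C1*cos(z)^2


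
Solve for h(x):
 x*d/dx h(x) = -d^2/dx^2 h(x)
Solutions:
 h(x) = C1 + C2*erf(sqrt(2)*x/2)


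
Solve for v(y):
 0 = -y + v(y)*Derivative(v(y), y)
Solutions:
 v(y) = -sqrt(C1 + y^2)
 v(y) = sqrt(C1 + y^2)


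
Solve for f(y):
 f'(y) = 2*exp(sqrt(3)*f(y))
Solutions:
 f(y) = sqrt(3)*(2*log(-1/(C1 + 2*y)) - log(3))/6


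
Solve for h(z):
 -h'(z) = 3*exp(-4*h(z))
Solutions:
 h(z) = log(-I*(C1 - 12*z)^(1/4))
 h(z) = log(I*(C1 - 12*z)^(1/4))
 h(z) = log(-(C1 - 12*z)^(1/4))
 h(z) = log(C1 - 12*z)/4


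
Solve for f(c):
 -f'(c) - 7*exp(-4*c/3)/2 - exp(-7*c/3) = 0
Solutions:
 f(c) = C1 + 21*exp(-4*c/3)/8 + 3*exp(-7*c/3)/7


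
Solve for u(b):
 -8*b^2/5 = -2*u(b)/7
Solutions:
 u(b) = 28*b^2/5


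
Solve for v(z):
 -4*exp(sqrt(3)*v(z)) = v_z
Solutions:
 v(z) = sqrt(3)*(2*log(1/(C1 + 4*z)) - log(3))/6


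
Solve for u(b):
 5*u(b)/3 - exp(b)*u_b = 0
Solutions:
 u(b) = C1*exp(-5*exp(-b)/3)


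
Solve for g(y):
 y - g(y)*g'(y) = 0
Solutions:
 g(y) = -sqrt(C1 + y^2)
 g(y) = sqrt(C1 + y^2)


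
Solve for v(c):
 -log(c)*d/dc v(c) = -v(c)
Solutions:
 v(c) = C1*exp(li(c))


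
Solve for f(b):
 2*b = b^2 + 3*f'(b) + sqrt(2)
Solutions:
 f(b) = C1 - b^3/9 + b^2/3 - sqrt(2)*b/3


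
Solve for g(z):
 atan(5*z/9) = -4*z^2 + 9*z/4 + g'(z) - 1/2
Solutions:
 g(z) = C1 + 4*z^3/3 - 9*z^2/8 + z*atan(5*z/9) + z/2 - 9*log(25*z^2 + 81)/10


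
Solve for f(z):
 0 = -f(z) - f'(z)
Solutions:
 f(z) = C1*exp(-z)


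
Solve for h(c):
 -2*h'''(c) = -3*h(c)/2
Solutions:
 h(c) = C3*exp(6^(1/3)*c/2) + (C1*sin(2^(1/3)*3^(5/6)*c/4) + C2*cos(2^(1/3)*3^(5/6)*c/4))*exp(-6^(1/3)*c/4)


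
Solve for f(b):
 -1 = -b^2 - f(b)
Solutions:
 f(b) = 1 - b^2


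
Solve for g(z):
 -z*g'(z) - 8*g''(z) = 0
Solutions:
 g(z) = C1 + C2*erf(z/4)


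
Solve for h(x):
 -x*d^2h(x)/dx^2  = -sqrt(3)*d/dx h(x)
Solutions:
 h(x) = C1 + C2*x^(1 + sqrt(3))


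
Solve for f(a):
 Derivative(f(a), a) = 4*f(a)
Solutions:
 f(a) = C1*exp(4*a)


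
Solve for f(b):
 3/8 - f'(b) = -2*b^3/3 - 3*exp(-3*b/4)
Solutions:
 f(b) = C1 + b^4/6 + 3*b/8 - 4*exp(-3*b/4)


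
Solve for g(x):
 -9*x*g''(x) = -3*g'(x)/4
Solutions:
 g(x) = C1 + C2*x^(13/12)


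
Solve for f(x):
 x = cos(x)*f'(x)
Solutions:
 f(x) = C1 + Integral(x/cos(x), x)


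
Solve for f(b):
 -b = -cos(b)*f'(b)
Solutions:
 f(b) = C1 + Integral(b/cos(b), b)


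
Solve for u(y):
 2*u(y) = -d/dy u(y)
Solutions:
 u(y) = C1*exp(-2*y)


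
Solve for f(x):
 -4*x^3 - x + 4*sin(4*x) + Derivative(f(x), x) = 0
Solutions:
 f(x) = C1 + x^4 + x^2/2 + cos(4*x)


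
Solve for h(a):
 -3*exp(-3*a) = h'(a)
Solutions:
 h(a) = C1 + exp(-3*a)


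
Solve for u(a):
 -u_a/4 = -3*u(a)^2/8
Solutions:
 u(a) = -2/(C1 + 3*a)


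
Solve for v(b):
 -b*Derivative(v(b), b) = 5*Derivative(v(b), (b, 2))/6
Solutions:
 v(b) = C1 + C2*erf(sqrt(15)*b/5)


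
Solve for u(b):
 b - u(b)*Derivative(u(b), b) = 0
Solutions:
 u(b) = -sqrt(C1 + b^2)
 u(b) = sqrt(C1 + b^2)


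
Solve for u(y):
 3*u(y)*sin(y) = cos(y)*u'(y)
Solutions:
 u(y) = C1/cos(y)^3


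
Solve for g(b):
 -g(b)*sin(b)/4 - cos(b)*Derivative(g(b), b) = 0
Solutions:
 g(b) = C1*cos(b)^(1/4)


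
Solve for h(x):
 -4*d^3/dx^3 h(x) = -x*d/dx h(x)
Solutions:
 h(x) = C1 + Integral(C2*airyai(2^(1/3)*x/2) + C3*airybi(2^(1/3)*x/2), x)


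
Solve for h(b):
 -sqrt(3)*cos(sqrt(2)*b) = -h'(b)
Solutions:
 h(b) = C1 + sqrt(6)*sin(sqrt(2)*b)/2


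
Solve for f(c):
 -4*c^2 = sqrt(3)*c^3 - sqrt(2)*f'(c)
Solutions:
 f(c) = C1 + sqrt(6)*c^4/8 + 2*sqrt(2)*c^3/3


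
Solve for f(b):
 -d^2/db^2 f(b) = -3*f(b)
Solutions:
 f(b) = C1*exp(-sqrt(3)*b) + C2*exp(sqrt(3)*b)


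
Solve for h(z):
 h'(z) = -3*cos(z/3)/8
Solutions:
 h(z) = C1 - 9*sin(z/3)/8


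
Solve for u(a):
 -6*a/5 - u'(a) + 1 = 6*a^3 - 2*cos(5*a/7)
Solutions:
 u(a) = C1 - 3*a^4/2 - 3*a^2/5 + a + 14*sin(5*a/7)/5


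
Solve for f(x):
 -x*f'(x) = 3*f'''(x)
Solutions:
 f(x) = C1 + Integral(C2*airyai(-3^(2/3)*x/3) + C3*airybi(-3^(2/3)*x/3), x)


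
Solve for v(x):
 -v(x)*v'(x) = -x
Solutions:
 v(x) = -sqrt(C1 + x^2)
 v(x) = sqrt(C1 + x^2)


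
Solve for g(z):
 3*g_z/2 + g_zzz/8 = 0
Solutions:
 g(z) = C1 + C2*sin(2*sqrt(3)*z) + C3*cos(2*sqrt(3)*z)


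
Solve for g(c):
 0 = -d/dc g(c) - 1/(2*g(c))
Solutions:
 g(c) = -sqrt(C1 - c)
 g(c) = sqrt(C1 - c)


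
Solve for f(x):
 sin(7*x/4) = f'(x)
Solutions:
 f(x) = C1 - 4*cos(7*x/4)/7


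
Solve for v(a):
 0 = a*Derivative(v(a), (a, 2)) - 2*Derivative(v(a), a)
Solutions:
 v(a) = C1 + C2*a^3


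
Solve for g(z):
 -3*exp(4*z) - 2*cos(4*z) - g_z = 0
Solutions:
 g(z) = C1 - 3*exp(4*z)/4 - sin(4*z)/2


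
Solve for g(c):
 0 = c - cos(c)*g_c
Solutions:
 g(c) = C1 + Integral(c/cos(c), c)


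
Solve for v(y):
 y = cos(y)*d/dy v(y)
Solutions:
 v(y) = C1 + Integral(y/cos(y), y)


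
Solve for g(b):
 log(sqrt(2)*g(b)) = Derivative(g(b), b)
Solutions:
 -2*Integral(1/(2*log(_y) + log(2)), (_y, g(b))) = C1 - b


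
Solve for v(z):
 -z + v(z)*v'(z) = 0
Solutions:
 v(z) = -sqrt(C1 + z^2)
 v(z) = sqrt(C1 + z^2)


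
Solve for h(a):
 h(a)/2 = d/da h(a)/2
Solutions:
 h(a) = C1*exp(a)


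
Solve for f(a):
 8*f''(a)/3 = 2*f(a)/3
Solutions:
 f(a) = C1*exp(-a/2) + C2*exp(a/2)


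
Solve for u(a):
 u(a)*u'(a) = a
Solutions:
 u(a) = -sqrt(C1 + a^2)
 u(a) = sqrt(C1 + a^2)


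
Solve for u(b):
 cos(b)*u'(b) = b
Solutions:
 u(b) = C1 + Integral(b/cos(b), b)


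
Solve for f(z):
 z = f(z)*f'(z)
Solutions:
 f(z) = -sqrt(C1 + z^2)
 f(z) = sqrt(C1 + z^2)


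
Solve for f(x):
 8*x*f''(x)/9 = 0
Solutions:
 f(x) = C1 + C2*x


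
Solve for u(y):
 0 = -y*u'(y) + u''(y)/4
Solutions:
 u(y) = C1 + C2*erfi(sqrt(2)*y)


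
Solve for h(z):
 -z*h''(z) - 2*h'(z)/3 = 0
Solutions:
 h(z) = C1 + C2*z^(1/3)


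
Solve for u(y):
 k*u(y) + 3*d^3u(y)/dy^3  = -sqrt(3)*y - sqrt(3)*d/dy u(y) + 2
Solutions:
 u(y) = C1*exp(2^(1/3)*y*(-2^(1/3)*(9*k + sqrt(3)*sqrt(27*k^2 + 4*sqrt(3)))^(1/3) + 2*sqrt(3)/(9*k + sqrt(3)*sqrt(27*k^2 + 4*sqrt(3)))^(1/3))/6) + C2*exp(2^(1/3)*y*(2^(1/3)*(9*k + sqrt(3)*sqrt(27*k^2 + 4*sqrt(3)))^(1/3) - 2^(1/3)*sqrt(3)*I*(9*k + sqrt(3)*sqrt(27*k^2 + 4*sqrt(3)))^(1/3) + 8*sqrt(3)/((-1 + sqrt(3)*I)*(9*k + sqrt(3)*sqrt(27*k^2 + 4*sqrt(3)))^(1/3)))/12) + C3*exp(2^(1/3)*y*(2^(1/3)*(9*k + sqrt(3)*sqrt(27*k^2 + 4*sqrt(3)))^(1/3) + 2^(1/3)*sqrt(3)*I*(9*k + sqrt(3)*sqrt(27*k^2 + 4*sqrt(3)))^(1/3) - 8*sqrt(3)/((1 + sqrt(3)*I)*(9*k + sqrt(3)*sqrt(27*k^2 + 4*sqrt(3)))^(1/3)))/12) - sqrt(3)*y/k + 2/k + 3/k^2


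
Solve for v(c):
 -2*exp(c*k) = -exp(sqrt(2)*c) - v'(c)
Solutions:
 v(c) = C1 - sqrt(2)*exp(sqrt(2)*c)/2 + 2*exp(c*k)/k


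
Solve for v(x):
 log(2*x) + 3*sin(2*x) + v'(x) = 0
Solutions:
 v(x) = C1 - x*log(x) - x*log(2) + x + 3*cos(2*x)/2


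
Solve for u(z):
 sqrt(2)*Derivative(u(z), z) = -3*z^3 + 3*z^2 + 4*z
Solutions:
 u(z) = C1 - 3*sqrt(2)*z^4/8 + sqrt(2)*z^3/2 + sqrt(2)*z^2


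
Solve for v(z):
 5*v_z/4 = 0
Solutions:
 v(z) = C1


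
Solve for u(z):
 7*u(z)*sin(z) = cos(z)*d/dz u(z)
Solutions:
 u(z) = C1/cos(z)^7


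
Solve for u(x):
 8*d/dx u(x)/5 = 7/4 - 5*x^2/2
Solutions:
 u(x) = C1 - 25*x^3/48 + 35*x/32


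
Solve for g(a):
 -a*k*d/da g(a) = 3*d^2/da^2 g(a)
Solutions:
 g(a) = Piecewise((-sqrt(6)*sqrt(pi)*C1*erf(sqrt(6)*a*sqrt(k)/6)/(2*sqrt(k)) - C2, (k > 0) | (k < 0)), (-C1*a - C2, True))


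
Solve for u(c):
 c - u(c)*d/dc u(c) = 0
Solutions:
 u(c) = -sqrt(C1 + c^2)
 u(c) = sqrt(C1 + c^2)


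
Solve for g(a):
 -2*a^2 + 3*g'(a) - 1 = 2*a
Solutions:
 g(a) = C1 + 2*a^3/9 + a^2/3 + a/3


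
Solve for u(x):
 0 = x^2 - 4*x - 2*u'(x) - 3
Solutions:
 u(x) = C1 + x^3/6 - x^2 - 3*x/2


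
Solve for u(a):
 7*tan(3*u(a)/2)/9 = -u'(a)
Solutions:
 u(a) = -2*asin(C1*exp(-7*a/6))/3 + 2*pi/3
 u(a) = 2*asin(C1*exp(-7*a/6))/3


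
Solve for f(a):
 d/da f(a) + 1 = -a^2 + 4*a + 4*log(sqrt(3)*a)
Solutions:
 f(a) = C1 - a^3/3 + 2*a^2 + 4*a*log(a) - 5*a + a*log(9)


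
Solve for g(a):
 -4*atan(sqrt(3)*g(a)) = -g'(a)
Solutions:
 Integral(1/atan(sqrt(3)*_y), (_y, g(a))) = C1 + 4*a


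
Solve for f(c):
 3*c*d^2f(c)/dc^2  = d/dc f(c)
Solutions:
 f(c) = C1 + C2*c^(4/3)


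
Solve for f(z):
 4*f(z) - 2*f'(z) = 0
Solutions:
 f(z) = C1*exp(2*z)


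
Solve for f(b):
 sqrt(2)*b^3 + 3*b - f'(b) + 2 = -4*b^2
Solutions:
 f(b) = C1 + sqrt(2)*b^4/4 + 4*b^3/3 + 3*b^2/2 + 2*b


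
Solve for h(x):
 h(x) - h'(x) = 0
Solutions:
 h(x) = C1*exp(x)


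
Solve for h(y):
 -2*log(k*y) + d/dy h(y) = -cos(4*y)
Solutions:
 h(y) = C1 + 2*y*log(k*y) - 2*y - sin(4*y)/4


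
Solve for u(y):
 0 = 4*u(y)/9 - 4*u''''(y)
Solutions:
 u(y) = C1*exp(-sqrt(3)*y/3) + C2*exp(sqrt(3)*y/3) + C3*sin(sqrt(3)*y/3) + C4*cos(sqrt(3)*y/3)


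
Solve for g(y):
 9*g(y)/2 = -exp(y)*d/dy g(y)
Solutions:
 g(y) = C1*exp(9*exp(-y)/2)


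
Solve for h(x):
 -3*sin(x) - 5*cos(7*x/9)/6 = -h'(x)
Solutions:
 h(x) = C1 + 15*sin(7*x/9)/14 - 3*cos(x)


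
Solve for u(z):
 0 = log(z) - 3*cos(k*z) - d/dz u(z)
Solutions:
 u(z) = C1 + z*log(z) - z - 3*Piecewise((sin(k*z)/k, Ne(k, 0)), (z, True))


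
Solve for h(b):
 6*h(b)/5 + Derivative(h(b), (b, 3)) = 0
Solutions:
 h(b) = C3*exp(-5^(2/3)*6^(1/3)*b/5) + (C1*sin(2^(1/3)*3^(5/6)*5^(2/3)*b/10) + C2*cos(2^(1/3)*3^(5/6)*5^(2/3)*b/10))*exp(5^(2/3)*6^(1/3)*b/10)


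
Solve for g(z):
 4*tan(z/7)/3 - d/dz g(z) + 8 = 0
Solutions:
 g(z) = C1 + 8*z - 28*log(cos(z/7))/3


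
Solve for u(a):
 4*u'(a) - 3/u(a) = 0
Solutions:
 u(a) = -sqrt(C1 + 6*a)/2
 u(a) = sqrt(C1 + 6*a)/2


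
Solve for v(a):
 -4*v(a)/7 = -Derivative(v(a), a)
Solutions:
 v(a) = C1*exp(4*a/7)


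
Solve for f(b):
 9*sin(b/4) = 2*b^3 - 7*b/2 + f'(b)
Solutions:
 f(b) = C1 - b^4/2 + 7*b^2/4 - 36*cos(b/4)


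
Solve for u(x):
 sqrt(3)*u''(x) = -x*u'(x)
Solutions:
 u(x) = C1 + C2*erf(sqrt(2)*3^(3/4)*x/6)


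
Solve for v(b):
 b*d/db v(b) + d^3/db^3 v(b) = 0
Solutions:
 v(b) = C1 + Integral(C2*airyai(-b) + C3*airybi(-b), b)


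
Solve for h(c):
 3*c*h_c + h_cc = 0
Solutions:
 h(c) = C1 + C2*erf(sqrt(6)*c/2)


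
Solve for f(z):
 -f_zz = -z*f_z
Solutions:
 f(z) = C1 + C2*erfi(sqrt(2)*z/2)


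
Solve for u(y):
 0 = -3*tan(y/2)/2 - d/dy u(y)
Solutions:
 u(y) = C1 + 3*log(cos(y/2))


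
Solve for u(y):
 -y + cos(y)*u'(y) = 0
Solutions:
 u(y) = C1 + Integral(y/cos(y), y)


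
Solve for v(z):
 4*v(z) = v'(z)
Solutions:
 v(z) = C1*exp(4*z)


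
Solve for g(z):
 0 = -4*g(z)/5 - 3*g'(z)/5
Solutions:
 g(z) = C1*exp(-4*z/3)


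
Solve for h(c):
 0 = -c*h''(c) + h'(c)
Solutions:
 h(c) = C1 + C2*c^2


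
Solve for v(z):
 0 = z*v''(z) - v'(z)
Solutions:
 v(z) = C1 + C2*z^2


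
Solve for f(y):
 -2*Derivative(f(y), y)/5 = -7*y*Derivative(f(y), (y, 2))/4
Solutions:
 f(y) = C1 + C2*y^(43/35)


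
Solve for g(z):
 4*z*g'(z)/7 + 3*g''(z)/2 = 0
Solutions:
 g(z) = C1 + C2*erf(2*sqrt(21)*z/21)


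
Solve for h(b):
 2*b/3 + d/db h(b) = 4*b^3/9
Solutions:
 h(b) = C1 + b^4/9 - b^2/3


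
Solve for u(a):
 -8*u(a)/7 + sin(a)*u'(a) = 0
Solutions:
 u(a) = C1*(cos(a) - 1)^(4/7)/(cos(a) + 1)^(4/7)


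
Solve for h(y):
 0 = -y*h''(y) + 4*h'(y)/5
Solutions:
 h(y) = C1 + C2*y^(9/5)


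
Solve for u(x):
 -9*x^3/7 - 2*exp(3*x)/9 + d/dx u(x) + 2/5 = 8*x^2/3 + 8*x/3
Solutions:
 u(x) = C1 + 9*x^4/28 + 8*x^3/9 + 4*x^2/3 - 2*x/5 + 2*exp(3*x)/27


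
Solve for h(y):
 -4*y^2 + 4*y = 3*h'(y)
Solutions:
 h(y) = C1 - 4*y^3/9 + 2*y^2/3


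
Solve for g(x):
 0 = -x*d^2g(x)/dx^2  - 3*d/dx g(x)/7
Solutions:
 g(x) = C1 + C2*x^(4/7)


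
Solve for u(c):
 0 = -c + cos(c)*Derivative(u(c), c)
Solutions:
 u(c) = C1 + Integral(c/cos(c), c)


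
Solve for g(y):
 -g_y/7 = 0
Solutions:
 g(y) = C1


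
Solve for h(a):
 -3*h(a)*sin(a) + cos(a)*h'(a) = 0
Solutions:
 h(a) = C1/cos(a)^3


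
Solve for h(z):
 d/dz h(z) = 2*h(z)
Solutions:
 h(z) = C1*exp(2*z)


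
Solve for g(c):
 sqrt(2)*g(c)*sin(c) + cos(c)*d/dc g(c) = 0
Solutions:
 g(c) = C1*cos(c)^(sqrt(2))


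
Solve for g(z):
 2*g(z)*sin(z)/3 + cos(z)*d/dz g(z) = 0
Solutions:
 g(z) = C1*cos(z)^(2/3)


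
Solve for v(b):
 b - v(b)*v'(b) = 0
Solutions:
 v(b) = -sqrt(C1 + b^2)
 v(b) = sqrt(C1 + b^2)


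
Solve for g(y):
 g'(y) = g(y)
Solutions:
 g(y) = C1*exp(y)


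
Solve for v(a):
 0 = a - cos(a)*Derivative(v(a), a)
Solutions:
 v(a) = C1 + Integral(a/cos(a), a)


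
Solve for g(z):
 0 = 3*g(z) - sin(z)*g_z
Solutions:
 g(z) = C1*(cos(z) - 1)^(3/2)/(cos(z) + 1)^(3/2)


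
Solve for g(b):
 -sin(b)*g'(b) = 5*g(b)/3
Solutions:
 g(b) = C1*(cos(b) + 1)^(5/6)/(cos(b) - 1)^(5/6)


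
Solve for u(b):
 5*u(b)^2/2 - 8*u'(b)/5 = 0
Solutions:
 u(b) = -16/(C1 + 25*b)


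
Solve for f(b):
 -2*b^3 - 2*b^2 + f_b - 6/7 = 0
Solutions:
 f(b) = C1 + b^4/2 + 2*b^3/3 + 6*b/7


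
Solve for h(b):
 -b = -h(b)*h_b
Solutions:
 h(b) = -sqrt(C1 + b^2)
 h(b) = sqrt(C1 + b^2)


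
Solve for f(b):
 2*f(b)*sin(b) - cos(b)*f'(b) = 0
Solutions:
 f(b) = C1/cos(b)^2


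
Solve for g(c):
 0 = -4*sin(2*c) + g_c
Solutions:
 g(c) = C1 - 2*cos(2*c)


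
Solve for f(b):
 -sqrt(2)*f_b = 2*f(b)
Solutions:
 f(b) = C1*exp(-sqrt(2)*b)


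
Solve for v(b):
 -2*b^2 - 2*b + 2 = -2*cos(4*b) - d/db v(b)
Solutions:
 v(b) = C1 + 2*b^3/3 + b^2 - 2*b - sin(4*b)/2


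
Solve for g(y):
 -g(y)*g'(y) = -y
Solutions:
 g(y) = -sqrt(C1 + y^2)
 g(y) = sqrt(C1 + y^2)


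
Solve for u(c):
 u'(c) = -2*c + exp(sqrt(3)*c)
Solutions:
 u(c) = C1 - c^2 + sqrt(3)*exp(sqrt(3)*c)/3


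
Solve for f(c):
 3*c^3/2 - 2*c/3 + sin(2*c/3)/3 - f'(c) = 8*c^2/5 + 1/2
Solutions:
 f(c) = C1 + 3*c^4/8 - 8*c^3/15 - c^2/3 - c/2 - cos(2*c/3)/2


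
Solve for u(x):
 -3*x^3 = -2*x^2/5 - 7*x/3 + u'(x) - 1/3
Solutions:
 u(x) = C1 - 3*x^4/4 + 2*x^3/15 + 7*x^2/6 + x/3


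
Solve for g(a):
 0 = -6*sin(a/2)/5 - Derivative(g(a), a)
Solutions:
 g(a) = C1 + 12*cos(a/2)/5


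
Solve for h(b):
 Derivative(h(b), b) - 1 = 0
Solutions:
 h(b) = C1 + b


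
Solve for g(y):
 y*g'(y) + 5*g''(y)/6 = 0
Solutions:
 g(y) = C1 + C2*erf(sqrt(15)*y/5)


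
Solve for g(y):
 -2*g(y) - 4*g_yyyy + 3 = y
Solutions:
 g(y) = -y/2 + (C1*sin(2^(1/4)*y/2) + C2*cos(2^(1/4)*y/2))*exp(-2^(1/4)*y/2) + (C3*sin(2^(1/4)*y/2) + C4*cos(2^(1/4)*y/2))*exp(2^(1/4)*y/2) + 3/2


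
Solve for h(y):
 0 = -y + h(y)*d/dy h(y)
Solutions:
 h(y) = -sqrt(C1 + y^2)
 h(y) = sqrt(C1 + y^2)


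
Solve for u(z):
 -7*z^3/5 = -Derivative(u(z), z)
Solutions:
 u(z) = C1 + 7*z^4/20


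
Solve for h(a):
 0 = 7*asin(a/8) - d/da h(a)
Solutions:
 h(a) = C1 + 7*a*asin(a/8) + 7*sqrt(64 - a^2)


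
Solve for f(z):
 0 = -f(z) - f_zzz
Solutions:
 f(z) = C3*exp(-z) + (C1*sin(sqrt(3)*z/2) + C2*cos(sqrt(3)*z/2))*exp(z/2)


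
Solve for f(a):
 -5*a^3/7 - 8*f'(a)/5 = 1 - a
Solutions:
 f(a) = C1 - 25*a^4/224 + 5*a^2/16 - 5*a/8


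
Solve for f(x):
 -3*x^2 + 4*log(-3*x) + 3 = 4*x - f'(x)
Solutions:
 f(x) = C1 + x^3 + 2*x^2 - 4*x*log(-x) + x*(1 - 4*log(3))


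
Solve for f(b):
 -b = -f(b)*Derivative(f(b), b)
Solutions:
 f(b) = -sqrt(C1 + b^2)
 f(b) = sqrt(C1 + b^2)


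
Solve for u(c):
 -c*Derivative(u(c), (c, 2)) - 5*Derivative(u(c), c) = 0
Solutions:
 u(c) = C1 + C2/c^4


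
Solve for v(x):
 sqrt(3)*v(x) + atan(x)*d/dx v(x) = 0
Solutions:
 v(x) = C1*exp(-sqrt(3)*Integral(1/atan(x), x))


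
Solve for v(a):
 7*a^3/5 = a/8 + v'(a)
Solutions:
 v(a) = C1 + 7*a^4/20 - a^2/16


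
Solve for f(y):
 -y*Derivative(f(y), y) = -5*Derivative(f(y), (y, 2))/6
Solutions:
 f(y) = C1 + C2*erfi(sqrt(15)*y/5)


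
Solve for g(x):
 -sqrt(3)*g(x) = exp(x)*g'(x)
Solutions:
 g(x) = C1*exp(sqrt(3)*exp(-x))


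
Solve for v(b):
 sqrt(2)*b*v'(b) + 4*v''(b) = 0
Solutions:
 v(b) = C1 + C2*erf(2^(3/4)*b/4)


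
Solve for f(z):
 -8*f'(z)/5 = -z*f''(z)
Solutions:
 f(z) = C1 + C2*z^(13/5)


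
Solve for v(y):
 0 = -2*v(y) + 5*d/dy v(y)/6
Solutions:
 v(y) = C1*exp(12*y/5)


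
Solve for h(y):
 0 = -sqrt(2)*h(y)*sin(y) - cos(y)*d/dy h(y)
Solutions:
 h(y) = C1*cos(y)^(sqrt(2))


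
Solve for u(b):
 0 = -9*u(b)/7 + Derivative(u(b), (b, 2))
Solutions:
 u(b) = C1*exp(-3*sqrt(7)*b/7) + C2*exp(3*sqrt(7)*b/7)


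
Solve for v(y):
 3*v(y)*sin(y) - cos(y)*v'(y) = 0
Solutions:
 v(y) = C1/cos(y)^3


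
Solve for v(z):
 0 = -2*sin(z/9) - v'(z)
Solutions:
 v(z) = C1 + 18*cos(z/9)
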